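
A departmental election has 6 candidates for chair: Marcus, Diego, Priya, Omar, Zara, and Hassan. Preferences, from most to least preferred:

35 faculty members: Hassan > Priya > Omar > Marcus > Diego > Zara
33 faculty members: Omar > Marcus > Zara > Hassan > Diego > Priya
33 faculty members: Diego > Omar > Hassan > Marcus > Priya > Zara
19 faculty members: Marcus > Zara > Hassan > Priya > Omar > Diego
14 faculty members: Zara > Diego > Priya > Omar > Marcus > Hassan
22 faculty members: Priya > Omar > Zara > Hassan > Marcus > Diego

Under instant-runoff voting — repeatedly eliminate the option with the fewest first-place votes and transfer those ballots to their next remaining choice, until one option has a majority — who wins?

Round 1: Marcus 19, Diego 33, Priya 22, Omar 33, Zara 14, Hassan 35. Eliminate Zara.
Round 2: Marcus 19, Diego 47, Priya 22, Omar 33, Hassan 35. Eliminate Marcus.
Round 3: Diego 47, Priya 22, Omar 33, Hassan 54. Eliminate Priya.
Round 4: Diego 47, Omar 55, Hassan 54. Eliminate Diego.
Round 5: Omar 102, Hassan 54. Omar has a majority.

Omar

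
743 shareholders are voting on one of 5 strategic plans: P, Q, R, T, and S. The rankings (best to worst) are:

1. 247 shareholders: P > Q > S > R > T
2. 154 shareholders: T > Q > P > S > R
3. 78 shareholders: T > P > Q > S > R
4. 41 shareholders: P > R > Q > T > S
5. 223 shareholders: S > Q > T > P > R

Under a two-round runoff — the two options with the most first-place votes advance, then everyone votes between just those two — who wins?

T

Round 1 first-place votes: P 288, Q 0, R 0, T 232, S 223.
P and T advance.
Runoff: P is preferred to T by 288 voters; T by 455.
T wins the runoff.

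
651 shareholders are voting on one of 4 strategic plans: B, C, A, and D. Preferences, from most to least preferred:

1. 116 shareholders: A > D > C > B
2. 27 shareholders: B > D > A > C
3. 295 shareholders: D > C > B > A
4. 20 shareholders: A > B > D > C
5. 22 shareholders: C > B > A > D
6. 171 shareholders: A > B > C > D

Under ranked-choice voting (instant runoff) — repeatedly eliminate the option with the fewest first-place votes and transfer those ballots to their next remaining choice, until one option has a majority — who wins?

Round 1: B 27, C 22, A 307, D 295. Eliminate C.
Round 2: B 49, A 307, D 295. Eliminate B.
Round 3: A 329, D 322. A has a majority.

A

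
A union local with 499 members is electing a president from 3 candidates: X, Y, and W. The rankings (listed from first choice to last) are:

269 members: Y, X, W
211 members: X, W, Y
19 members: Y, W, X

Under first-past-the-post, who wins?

Y

First-place votes: X 211, Y 288, W 0.
Y has the most first-place votes.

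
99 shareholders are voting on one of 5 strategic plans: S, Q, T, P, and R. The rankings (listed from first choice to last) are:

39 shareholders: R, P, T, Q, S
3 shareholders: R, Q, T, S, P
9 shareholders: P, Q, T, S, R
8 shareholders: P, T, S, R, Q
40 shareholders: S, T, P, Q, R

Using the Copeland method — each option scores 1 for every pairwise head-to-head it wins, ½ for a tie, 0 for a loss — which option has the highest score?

S: beats R; loses to Q, T, and P → score 1.
Q: beats S; loses to T, P, and R → score 1.
T: beats S, Q, and R; loses to P → score 3.
P: beats S, Q, T, and R → score 4.
R: beats Q; loses to S, T, and P → score 1.
P has the best pairwise record.

P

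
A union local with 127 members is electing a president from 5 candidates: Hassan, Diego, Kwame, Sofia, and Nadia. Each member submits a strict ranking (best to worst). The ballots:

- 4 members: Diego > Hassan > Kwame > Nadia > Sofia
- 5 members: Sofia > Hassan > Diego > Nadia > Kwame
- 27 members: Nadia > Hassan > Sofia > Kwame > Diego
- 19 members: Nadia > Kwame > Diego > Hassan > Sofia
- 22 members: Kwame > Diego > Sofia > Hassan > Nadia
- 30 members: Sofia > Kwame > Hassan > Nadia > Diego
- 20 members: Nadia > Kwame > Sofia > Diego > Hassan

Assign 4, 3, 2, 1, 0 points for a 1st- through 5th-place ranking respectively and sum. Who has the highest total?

Hassan: 4·3 + 5·3 + 27·3 + 19·1 + 22·1 + 30·2 + 20·0 = 209
Diego: 4·4 + 5·2 + 27·0 + 19·2 + 22·3 + 30·0 + 20·1 = 150
Kwame: 4·2 + 5·0 + 27·1 + 19·3 + 22·4 + 30·3 + 20·3 = 330
Sofia: 4·0 + 5·4 + 27·2 + 19·0 + 22·2 + 30·4 + 20·2 = 278
Nadia: 4·1 + 5·1 + 27·4 + 19·4 + 22·0 + 30·1 + 20·4 = 303
Kwame has the highest Borda score (330).

Kwame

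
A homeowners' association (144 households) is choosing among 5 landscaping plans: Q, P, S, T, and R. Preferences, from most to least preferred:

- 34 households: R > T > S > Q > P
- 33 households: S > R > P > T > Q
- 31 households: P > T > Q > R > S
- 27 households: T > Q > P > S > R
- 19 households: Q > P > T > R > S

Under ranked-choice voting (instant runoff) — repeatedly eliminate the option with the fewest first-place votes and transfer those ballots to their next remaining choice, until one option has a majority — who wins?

P

Round 1: Q 19, P 31, S 33, T 27, R 34. Eliminate Q.
Round 2: P 50, S 33, T 27, R 34. Eliminate T.
Round 3: P 77, S 33, R 34. P has a majority.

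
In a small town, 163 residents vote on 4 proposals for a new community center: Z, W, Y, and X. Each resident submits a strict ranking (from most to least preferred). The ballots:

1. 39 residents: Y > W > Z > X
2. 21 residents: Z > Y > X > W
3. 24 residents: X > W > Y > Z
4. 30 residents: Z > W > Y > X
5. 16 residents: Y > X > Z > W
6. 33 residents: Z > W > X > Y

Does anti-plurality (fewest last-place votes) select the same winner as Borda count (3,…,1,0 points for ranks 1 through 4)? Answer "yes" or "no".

Anti-plurality — last-place votes: Z 24, W 37, Y 33, X 69. Winner: Z.
Borda — scores: Z 307, W 252, Y 261, X 158. Winner: Z.
The two methods agree.

yes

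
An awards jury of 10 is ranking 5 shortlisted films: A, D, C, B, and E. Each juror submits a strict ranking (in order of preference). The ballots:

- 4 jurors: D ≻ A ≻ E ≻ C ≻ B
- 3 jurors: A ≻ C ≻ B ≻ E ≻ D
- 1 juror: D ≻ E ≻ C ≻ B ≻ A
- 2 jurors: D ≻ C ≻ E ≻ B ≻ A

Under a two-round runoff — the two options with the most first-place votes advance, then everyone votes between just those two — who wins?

Round 1 first-place votes: A 3, D 7, C 0, B 0, E 0.
D and A advance.
Runoff: D is preferred to A by 7 voters; A by 3.
D wins the runoff.

D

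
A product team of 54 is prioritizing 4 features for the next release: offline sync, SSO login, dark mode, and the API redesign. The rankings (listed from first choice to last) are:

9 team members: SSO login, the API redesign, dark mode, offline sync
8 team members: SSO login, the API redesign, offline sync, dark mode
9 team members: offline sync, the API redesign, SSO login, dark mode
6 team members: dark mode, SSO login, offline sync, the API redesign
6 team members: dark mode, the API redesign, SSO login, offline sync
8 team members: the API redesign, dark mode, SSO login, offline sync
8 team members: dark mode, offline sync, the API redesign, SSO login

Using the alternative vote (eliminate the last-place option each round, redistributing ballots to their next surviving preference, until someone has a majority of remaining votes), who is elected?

dark mode

Round 1: offline sync 9, SSO login 17, dark mode 20, the API redesign 8. Eliminate the API redesign.
Round 2: offline sync 9, SSO login 17, dark mode 28. Dark mode has a majority.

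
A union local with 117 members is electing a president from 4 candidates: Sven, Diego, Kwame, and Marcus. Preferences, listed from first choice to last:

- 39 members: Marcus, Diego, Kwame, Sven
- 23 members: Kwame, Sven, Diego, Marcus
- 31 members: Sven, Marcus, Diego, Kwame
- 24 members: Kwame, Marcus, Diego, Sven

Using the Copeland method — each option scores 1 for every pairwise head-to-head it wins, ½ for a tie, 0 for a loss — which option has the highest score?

Sven: loses to Diego, Kwame, and Marcus → score 0.
Diego: beats Sven and Kwame; loses to Marcus → score 2.
Kwame: beats Sven; loses to Diego and Marcus → score 1.
Marcus: beats Sven, Diego, and Kwame → score 3.
Marcus has the best pairwise record.

Marcus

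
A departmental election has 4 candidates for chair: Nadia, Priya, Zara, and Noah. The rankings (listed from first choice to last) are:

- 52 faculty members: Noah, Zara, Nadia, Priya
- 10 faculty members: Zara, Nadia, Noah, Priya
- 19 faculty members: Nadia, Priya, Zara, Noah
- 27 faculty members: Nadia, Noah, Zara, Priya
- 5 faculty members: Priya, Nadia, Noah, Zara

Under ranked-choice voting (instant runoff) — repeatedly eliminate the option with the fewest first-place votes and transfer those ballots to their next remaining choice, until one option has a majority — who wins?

Round 1: Nadia 46, Priya 5, Zara 10, Noah 52. Eliminate Priya.
Round 2: Nadia 51, Zara 10, Noah 52. Eliminate Zara.
Round 3: Nadia 61, Noah 52. Nadia has a majority.

Nadia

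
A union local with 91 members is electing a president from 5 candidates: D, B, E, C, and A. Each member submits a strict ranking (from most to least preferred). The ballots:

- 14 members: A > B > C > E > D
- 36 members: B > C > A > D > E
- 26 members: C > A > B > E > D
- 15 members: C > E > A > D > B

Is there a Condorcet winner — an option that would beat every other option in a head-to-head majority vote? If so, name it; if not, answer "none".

none

Checking pairwise contests:
B beats D 76–15.
A beats B 55–36.
B beats E 76–15.
B beats C 50–41.
C beats A 77–14.
Every option loses at least one head-to-head, so there is no Condorcet winner.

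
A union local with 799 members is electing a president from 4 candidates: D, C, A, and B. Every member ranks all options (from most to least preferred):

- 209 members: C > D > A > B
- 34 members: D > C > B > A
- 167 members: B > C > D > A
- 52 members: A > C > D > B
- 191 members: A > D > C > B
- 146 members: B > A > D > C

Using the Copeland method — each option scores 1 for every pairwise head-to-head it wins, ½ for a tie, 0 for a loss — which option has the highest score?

C

D: beats A and B; loses to C → score 2.
C: beats D, A, and B → score 3.
A: beats B; loses to D and C → score 1.
B: loses to D, C, and A → score 0.
C has the best pairwise record.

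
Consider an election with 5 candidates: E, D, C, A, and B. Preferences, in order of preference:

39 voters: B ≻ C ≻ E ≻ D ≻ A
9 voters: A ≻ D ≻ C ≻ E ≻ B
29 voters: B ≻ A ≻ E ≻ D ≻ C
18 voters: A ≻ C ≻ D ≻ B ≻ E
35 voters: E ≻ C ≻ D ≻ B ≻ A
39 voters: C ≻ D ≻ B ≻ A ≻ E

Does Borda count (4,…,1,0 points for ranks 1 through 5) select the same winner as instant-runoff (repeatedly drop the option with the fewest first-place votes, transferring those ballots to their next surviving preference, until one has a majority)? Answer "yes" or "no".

yes

Borda — scores: E 285, D 318, C 450, A 234, B 403. Winner: C.
Instant-runoff — R1 E 35, D 0, C 39, A 27, B 68 (D out); R2 E 35, C 39, A 27, B 68 (A out); R3 E 35, C 66, B 68 (E out); R4 C 101, B 68 (C winner). Winner: C.
The two methods agree.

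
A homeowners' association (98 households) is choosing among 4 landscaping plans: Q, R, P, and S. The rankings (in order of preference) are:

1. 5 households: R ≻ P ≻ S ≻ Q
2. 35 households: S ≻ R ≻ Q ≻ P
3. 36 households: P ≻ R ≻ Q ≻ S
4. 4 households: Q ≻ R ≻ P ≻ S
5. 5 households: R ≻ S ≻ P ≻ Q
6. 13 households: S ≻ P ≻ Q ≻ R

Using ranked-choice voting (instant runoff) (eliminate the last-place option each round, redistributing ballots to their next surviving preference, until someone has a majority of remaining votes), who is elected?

S

Round 1: Q 4, R 10, P 36, S 48. Eliminate Q.
Round 2: R 14, P 36, S 48. Eliminate R.
Round 3: P 45, S 53. S has a majority.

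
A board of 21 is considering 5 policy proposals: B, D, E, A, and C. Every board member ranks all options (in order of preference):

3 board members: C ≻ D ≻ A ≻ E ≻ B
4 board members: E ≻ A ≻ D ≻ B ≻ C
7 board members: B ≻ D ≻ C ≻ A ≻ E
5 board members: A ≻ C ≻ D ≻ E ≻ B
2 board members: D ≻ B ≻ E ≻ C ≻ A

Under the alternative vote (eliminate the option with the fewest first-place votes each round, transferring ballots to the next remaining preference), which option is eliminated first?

D

Round 1: B 7, D 2, E 4, A 5, C 3. Eliminate D.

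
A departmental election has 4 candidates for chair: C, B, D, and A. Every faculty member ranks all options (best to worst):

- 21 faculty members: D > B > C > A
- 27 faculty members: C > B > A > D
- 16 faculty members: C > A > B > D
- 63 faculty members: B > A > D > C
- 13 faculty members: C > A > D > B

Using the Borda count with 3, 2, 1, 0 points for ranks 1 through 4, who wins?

B

C: 21·1 + 27·3 + 16·3 + 63·0 + 13·3 = 189
B: 21·2 + 27·2 + 16·1 + 63·3 + 13·0 = 301
D: 21·3 + 27·0 + 16·0 + 63·1 + 13·1 = 139
A: 21·0 + 27·1 + 16·2 + 63·2 + 13·2 = 211
B has the highest Borda score (301).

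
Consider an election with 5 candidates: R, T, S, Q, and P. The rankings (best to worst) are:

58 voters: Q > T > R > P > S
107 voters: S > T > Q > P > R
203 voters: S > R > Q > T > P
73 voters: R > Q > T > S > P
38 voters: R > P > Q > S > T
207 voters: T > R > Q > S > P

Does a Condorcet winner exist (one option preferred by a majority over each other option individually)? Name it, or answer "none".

Checking pairwise contests:
T beats R 372–314.
S beats T 348–338.
R beats S 376–310.
R beats Q 521–165.
R beats P 579–107.
Every option loses at least one head-to-head, so there is no Condorcet winner.

none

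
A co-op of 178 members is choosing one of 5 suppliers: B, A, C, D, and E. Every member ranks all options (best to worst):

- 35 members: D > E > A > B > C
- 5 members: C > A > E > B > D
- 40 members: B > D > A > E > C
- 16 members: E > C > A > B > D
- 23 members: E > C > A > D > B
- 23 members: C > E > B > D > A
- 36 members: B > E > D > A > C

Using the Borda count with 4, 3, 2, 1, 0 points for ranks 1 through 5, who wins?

B: 35·1 + 5·1 + 40·4 + 16·1 + 23·0 + 23·2 + 36·4 = 406
A: 35·2 + 5·3 + 40·2 + 16·2 + 23·2 + 23·0 + 36·1 = 279
C: 35·0 + 5·4 + 40·0 + 16·3 + 23·3 + 23·4 + 36·0 = 229
D: 35·4 + 5·0 + 40·3 + 16·0 + 23·1 + 23·1 + 36·2 = 378
E: 35·3 + 5·2 + 40·1 + 16·4 + 23·4 + 23·3 + 36·3 = 488
E has the highest Borda score (488).

E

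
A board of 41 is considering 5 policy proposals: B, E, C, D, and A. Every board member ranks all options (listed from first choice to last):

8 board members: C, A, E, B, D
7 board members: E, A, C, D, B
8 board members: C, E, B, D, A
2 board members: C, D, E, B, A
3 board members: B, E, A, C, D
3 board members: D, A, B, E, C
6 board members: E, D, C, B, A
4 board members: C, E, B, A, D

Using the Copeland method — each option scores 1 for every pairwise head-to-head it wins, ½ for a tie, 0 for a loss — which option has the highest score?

B: beats D and A; loses to E and C → score 2.
E: beats B, D, and A; loses to C → score 3.
C: beats B, E, D, and A → score 4.
D: loses to B, E, C, and A → score 0.
A: beats D; loses to B, E, and C → score 1.
C has the best pairwise record.

C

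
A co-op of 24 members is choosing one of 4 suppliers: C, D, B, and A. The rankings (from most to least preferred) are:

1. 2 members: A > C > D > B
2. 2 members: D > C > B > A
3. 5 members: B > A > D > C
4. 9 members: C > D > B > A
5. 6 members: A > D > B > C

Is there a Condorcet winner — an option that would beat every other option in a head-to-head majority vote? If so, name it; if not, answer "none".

none

Checking pairwise contests:
D beats C 13–11.
A beats D 13–11.
C beats B 13–11.
B beats A 16–8.
Every option loses at least one head-to-head, so there is no Condorcet winner.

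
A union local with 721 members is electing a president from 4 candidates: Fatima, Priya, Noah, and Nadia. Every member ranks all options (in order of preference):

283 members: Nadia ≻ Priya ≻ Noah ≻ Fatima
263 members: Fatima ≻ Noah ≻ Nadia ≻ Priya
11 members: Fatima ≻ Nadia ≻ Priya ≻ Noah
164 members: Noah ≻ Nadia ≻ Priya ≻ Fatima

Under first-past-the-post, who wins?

Nadia

First-place votes: Fatima 274, Priya 0, Noah 164, Nadia 283.
Nadia has the most first-place votes.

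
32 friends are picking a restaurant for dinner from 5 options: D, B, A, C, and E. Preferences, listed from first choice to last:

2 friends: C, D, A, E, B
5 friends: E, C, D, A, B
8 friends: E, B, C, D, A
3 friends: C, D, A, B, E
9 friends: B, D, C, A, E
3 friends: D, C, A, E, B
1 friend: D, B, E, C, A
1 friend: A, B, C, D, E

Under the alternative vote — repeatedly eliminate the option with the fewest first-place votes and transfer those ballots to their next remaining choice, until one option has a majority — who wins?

Round 1: D 4, B 9, A 1, C 5, E 13. Eliminate A.
Round 2: D 4, B 10, C 5, E 13. Eliminate D.
Round 3: B 11, C 8, E 13. Eliminate C.
Round 4: B 14, E 18. E has a majority.

E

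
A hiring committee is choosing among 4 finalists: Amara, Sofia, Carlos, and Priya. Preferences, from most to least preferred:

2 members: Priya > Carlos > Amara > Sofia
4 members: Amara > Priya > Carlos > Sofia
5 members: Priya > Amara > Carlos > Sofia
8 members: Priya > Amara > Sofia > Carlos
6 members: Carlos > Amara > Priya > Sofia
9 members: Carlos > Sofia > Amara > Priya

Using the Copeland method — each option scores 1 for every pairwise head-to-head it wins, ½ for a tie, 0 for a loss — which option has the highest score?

Amara: beats Sofia and Priya; ties Carlos → score 2.5.
Sofia: loses to Amara, Carlos, and Priya → score 0.
Carlos: beats Sofia; ties Amara; loses to Priya → score 1.5.
Priya: beats Sofia and Carlos; loses to Amara → score 2.
Amara has the best pairwise record.

Amara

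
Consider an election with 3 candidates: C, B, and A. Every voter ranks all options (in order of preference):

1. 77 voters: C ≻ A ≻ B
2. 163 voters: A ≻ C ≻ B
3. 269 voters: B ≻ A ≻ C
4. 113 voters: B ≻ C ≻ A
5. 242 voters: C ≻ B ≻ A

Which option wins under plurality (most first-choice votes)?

First-place votes: C 319, B 382, A 163.
B has the most first-place votes.

B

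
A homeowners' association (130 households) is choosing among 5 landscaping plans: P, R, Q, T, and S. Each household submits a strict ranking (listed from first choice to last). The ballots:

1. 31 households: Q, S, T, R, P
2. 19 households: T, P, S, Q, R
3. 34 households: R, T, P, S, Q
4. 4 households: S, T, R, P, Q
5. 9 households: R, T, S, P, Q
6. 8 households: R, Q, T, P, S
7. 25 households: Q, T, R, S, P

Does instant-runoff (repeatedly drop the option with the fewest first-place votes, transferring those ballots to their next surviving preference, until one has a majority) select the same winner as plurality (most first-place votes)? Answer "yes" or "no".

Instant-runoff — R1 P 0, R 51, Q 56, T 19, S 4 (P out); R2 R 51, Q 56, T 19, S 4 (S out); R3 R 51, Q 56, T 23 (T out); R4 R 55, Q 75 (Q winner). Winner: Q.
Plurality — first-place votes: P 0, R 51, Q 56, T 19, S 4. Winner: Q.
The two methods agree.

yes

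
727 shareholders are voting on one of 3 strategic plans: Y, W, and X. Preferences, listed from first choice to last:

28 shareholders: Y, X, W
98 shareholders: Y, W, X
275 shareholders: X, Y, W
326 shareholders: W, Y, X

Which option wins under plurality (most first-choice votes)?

First-place votes: Y 126, W 326, X 275.
W has the most first-place votes.

W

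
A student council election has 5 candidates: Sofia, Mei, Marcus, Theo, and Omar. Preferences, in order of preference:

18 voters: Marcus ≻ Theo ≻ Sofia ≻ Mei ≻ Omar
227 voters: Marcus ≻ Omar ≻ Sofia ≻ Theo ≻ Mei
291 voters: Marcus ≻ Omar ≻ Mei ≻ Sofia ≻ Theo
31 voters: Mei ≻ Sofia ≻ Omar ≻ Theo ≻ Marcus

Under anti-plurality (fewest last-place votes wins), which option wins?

Sofia

Last-place votes: Sofia 0, Mei 227, Marcus 31, Theo 291, Omar 18.
Sofia is ranked last by the fewest voters, so Sofia wins.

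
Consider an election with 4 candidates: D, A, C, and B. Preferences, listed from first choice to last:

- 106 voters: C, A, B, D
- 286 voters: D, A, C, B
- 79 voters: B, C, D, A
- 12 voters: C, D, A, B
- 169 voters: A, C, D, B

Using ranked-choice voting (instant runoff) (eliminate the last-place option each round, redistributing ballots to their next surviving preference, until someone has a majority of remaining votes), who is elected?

C

Round 1: D 286, A 169, C 118, B 79. Eliminate B.
Round 2: D 286, A 169, C 197. Eliminate A.
Round 3: D 286, C 366. C has a majority.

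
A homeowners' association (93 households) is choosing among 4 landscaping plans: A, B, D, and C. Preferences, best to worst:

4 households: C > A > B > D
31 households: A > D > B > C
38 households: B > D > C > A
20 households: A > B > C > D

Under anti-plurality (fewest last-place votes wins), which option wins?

Last-place votes: A 38, B 0, D 24, C 31.
B is ranked last by the fewest voters, so B wins.

B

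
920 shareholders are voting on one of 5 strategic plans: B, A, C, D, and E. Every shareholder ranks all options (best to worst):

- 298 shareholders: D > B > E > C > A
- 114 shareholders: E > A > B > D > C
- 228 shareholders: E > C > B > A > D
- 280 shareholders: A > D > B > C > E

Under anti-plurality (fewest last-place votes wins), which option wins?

B

Last-place votes: B 0, A 298, C 114, D 228, E 280.
B is ranked last by the fewest voters, so B wins.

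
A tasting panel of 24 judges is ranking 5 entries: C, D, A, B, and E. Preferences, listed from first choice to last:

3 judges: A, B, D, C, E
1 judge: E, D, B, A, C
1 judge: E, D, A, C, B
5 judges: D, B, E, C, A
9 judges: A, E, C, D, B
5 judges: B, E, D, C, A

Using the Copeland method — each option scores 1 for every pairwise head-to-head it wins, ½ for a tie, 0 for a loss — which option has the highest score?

A

C: loses to D, A, B, and E → score 0.
D: beats C and B; ties A; loses to E → score 2.5.
A: beats C and B; ties D and E → score 3.
B: beats C and E; loses to D and A → score 2.
E: beats C and D; ties A; loses to B → score 2.5.
A has the best pairwise record.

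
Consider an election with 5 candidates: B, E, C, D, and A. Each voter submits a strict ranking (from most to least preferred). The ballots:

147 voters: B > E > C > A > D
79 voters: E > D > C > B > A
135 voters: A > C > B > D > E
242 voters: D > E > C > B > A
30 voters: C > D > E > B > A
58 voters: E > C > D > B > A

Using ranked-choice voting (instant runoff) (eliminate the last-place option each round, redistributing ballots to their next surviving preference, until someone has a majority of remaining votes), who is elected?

Round 1: B 147, E 137, C 30, D 242, A 135. Eliminate C.
Round 2: B 147, E 137, D 272, A 135. Eliminate A.
Round 3: B 282, E 137, D 272. Eliminate E.
Round 4: B 282, D 409. D has a majority.

D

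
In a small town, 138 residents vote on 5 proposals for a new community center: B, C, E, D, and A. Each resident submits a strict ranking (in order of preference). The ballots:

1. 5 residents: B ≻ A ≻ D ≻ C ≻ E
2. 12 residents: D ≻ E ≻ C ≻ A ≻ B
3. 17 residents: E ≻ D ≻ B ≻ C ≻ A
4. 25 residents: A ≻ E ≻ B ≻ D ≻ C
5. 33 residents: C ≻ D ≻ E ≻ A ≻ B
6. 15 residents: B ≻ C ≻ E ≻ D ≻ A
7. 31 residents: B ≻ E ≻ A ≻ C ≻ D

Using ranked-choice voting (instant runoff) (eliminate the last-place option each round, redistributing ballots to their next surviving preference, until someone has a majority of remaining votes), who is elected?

Round 1: B 51, C 33, E 17, D 12, A 25. Eliminate D.
Round 2: B 51, C 33, E 29, A 25. Eliminate A.
Round 3: B 51, C 33, E 54. Eliminate C.
Round 4: B 51, E 87. E has a majority.

E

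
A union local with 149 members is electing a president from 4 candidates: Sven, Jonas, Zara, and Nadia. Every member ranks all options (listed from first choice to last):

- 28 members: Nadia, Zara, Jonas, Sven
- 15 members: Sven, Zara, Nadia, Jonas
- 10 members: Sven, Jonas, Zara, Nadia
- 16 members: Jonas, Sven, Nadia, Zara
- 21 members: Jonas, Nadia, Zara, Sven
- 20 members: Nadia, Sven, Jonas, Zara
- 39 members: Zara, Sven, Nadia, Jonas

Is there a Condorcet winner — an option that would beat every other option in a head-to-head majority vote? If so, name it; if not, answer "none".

none

Checking pairwise contests:
Zara beats Sven 88–61.
Sven beats Jonas 84–65.
Nadia beats Zara 85–64.
Sven beats Nadia 80–69.
Every option loses at least one head-to-head, so there is no Condorcet winner.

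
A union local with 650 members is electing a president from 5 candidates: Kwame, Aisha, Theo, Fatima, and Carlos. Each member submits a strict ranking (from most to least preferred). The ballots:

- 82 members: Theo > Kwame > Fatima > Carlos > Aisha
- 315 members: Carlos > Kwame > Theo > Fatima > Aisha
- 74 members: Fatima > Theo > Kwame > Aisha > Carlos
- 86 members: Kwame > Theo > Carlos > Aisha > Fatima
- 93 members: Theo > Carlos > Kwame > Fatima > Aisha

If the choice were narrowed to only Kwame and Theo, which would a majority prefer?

Kwame

Voters preferring Kwame to Theo: 401; preferring Theo to Kwame: 249.
Kwame wins the head-to-head.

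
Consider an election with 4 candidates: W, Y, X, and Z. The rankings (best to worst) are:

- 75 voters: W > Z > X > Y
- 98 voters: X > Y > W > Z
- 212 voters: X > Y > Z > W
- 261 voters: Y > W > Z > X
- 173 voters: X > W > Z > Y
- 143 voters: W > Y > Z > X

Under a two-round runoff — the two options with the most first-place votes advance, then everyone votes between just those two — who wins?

Round 1 first-place votes: W 218, Y 261, X 483, Z 0.
X and Y advance.
Runoff: X is preferred to Y by 558 voters; Y by 404.
X wins the runoff.

X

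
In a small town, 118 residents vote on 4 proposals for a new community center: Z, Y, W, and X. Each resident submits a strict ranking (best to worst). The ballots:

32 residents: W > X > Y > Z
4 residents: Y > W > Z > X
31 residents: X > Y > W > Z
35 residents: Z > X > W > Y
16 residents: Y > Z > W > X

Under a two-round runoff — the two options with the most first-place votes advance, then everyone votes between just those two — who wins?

Round 1 first-place votes: Z 35, Y 20, W 32, X 31.
Z and W advance.
Runoff: Z is preferred to W by 51 voters; W by 67.
W wins the runoff.

W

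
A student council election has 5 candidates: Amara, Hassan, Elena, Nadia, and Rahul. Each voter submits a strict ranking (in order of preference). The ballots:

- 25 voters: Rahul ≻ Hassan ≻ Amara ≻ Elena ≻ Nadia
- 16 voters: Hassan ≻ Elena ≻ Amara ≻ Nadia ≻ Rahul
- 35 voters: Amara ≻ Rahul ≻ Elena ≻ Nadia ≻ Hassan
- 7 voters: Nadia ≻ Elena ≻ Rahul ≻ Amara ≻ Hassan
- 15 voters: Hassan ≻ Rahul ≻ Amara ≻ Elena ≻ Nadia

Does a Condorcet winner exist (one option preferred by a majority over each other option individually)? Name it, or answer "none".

none

Checking pairwise contests:
Hassan beats Amara 56–42.
Rahul beats Hassan 67–31.
Amara beats Elena 75–23.
Amara beats Nadia 91–7.
Amara beats Rahul 51–47.
Every option loses at least one head-to-head, so there is no Condorcet winner.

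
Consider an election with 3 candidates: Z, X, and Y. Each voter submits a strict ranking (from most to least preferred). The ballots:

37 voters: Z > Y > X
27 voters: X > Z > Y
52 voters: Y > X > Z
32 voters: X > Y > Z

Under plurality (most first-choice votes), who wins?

X

First-place votes: Z 37, X 59, Y 52.
X has the most first-place votes.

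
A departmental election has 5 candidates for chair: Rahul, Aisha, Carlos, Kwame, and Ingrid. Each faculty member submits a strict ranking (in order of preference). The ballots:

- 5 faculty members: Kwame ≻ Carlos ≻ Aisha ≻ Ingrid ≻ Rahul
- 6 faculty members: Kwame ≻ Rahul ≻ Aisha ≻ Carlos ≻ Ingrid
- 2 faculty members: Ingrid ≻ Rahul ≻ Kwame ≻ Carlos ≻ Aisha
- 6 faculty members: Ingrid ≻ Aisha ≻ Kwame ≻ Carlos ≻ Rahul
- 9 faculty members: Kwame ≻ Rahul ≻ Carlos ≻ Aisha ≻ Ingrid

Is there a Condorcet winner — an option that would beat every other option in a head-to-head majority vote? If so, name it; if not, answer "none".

Kwame vs Rahul: 26–2 for Kwame.
Kwame vs Aisha: 22–6 for Kwame.
Kwame vs Carlos: 28–0 for Kwame.
Kwame vs Ingrid: 20–8 for Kwame.
Kwame beats every other option head-to-head.

Kwame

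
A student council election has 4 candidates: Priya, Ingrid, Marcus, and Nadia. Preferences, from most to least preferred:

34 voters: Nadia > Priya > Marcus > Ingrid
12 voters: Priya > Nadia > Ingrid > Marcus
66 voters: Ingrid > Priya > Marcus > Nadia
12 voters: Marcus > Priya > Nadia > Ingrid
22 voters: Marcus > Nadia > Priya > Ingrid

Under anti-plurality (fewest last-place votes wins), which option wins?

Priya

Last-place votes: Priya 0, Ingrid 68, Marcus 12, Nadia 66.
Priya is ranked last by the fewest voters, so Priya wins.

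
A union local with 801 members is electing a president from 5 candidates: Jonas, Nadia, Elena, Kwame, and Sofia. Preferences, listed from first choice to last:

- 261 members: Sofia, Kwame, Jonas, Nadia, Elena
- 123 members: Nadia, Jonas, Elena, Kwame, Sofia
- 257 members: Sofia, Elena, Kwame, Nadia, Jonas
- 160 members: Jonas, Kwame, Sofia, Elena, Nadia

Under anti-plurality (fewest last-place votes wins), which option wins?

Last-place votes: Jonas 257, Nadia 160, Elena 261, Kwame 0, Sofia 123.
Kwame is ranked last by the fewest voters, so Kwame wins.

Kwame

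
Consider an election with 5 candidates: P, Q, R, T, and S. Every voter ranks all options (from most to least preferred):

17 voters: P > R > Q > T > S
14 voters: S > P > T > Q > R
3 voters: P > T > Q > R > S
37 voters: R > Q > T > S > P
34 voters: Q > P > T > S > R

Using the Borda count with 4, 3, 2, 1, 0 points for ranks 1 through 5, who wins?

P: 17·4 + 14·3 + 3·4 + 37·0 + 34·3 = 224
Q: 17·2 + 14·1 + 3·2 + 37·3 + 34·4 = 301
R: 17·3 + 14·0 + 3·1 + 37·4 + 34·0 = 202
T: 17·1 + 14·2 + 3·3 + 37·2 + 34·2 = 196
S: 17·0 + 14·4 + 3·0 + 37·1 + 34·1 = 127
Q has the highest Borda score (301).

Q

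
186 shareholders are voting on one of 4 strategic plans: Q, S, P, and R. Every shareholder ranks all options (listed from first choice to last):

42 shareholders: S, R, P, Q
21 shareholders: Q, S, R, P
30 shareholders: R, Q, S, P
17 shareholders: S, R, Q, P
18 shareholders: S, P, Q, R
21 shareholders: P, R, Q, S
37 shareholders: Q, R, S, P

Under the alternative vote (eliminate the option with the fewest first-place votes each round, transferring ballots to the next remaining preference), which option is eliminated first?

Round 1: Q 58, S 77, P 21, R 30. Eliminate P.

P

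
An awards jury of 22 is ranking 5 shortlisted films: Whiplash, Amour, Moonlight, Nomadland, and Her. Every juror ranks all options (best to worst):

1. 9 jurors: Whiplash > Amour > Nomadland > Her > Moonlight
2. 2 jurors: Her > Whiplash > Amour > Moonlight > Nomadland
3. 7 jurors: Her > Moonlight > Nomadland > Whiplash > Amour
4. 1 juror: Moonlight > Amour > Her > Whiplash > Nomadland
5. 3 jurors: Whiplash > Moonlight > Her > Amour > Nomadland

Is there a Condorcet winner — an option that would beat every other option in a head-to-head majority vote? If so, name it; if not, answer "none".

Whiplash vs Amour: 21–1 for Whiplash.
Whiplash vs Moonlight: 14–8 for Whiplash.
Whiplash vs Nomadland: 15–7 for Whiplash.
Whiplash vs Her: 12–10 for Whiplash.
Whiplash beats every other option head-to-head.

Whiplash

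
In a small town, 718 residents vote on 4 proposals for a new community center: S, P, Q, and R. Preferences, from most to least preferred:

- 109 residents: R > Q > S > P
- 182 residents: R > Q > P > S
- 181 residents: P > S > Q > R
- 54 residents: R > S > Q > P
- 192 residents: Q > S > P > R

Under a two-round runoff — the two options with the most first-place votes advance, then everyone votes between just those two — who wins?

Round 1 first-place votes: S 0, P 181, Q 192, R 345.
R and Q advance.
Runoff: R is preferred to Q by 345 voters; Q by 373.
Q wins the runoff.

Q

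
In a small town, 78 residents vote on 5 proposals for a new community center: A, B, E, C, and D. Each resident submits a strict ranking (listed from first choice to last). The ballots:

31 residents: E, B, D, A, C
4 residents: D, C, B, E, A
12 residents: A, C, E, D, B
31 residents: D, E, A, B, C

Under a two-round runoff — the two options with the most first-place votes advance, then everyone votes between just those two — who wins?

E

Round 1 first-place votes: A 12, B 0, E 31, C 0, D 35.
D and E advance.
Runoff: D is preferred to E by 35 voters; E by 43.
E wins the runoff.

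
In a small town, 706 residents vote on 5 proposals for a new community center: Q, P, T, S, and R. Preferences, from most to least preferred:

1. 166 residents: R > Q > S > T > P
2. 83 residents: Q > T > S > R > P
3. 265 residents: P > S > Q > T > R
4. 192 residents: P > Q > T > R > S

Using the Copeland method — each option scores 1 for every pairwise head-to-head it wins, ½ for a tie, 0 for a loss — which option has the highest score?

P

Q: beats T, S, and R; loses to P → score 3.
P: beats Q, T, S, and R → score 4.
T: beats R; loses to Q, P, and S → score 1.
S: beats T; loses to Q, P, and R → score 1.
R: beats S; loses to Q, P, and T → score 1.
P has the best pairwise record.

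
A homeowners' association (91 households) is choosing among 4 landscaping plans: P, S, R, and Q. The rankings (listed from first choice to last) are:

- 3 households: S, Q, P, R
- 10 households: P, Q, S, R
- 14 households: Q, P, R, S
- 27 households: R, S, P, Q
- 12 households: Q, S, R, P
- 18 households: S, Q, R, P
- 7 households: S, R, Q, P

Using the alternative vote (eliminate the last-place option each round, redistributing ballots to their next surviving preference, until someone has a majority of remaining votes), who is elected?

Round 1: P 10, S 28, R 27, Q 26. Eliminate P.
Round 2: S 28, R 27, Q 36. Eliminate R.
Round 3: S 55, Q 36. S has a majority.

S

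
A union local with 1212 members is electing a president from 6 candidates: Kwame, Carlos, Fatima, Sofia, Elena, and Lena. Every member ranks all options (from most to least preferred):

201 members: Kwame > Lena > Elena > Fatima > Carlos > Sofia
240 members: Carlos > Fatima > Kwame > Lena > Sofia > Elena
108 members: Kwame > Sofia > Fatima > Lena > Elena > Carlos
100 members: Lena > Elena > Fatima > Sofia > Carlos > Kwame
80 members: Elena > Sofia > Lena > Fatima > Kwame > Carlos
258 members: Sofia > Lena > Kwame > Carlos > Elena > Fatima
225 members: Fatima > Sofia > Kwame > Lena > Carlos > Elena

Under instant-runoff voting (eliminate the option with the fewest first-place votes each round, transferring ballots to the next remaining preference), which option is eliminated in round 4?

Kwame

Round 1: Kwame 309, Carlos 240, Fatima 225, Sofia 258, Elena 80, Lena 100. Eliminate Elena.
Round 2: Kwame 309, Carlos 240, Fatima 225, Sofia 338, Lena 100. Eliminate Lena.
Round 3: Kwame 309, Carlos 240, Fatima 325, Sofia 338. Eliminate Carlos.
Round 4: Kwame 309, Fatima 565, Sofia 338. Eliminate Kwame.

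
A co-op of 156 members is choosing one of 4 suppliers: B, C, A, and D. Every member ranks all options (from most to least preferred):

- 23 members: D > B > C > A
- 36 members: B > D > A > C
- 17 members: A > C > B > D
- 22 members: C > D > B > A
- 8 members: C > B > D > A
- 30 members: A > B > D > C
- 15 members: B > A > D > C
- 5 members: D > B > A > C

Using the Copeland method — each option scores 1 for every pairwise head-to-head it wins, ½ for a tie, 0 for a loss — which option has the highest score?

B

B: beats C, A, and D → score 3.
C: loses to B, A, and D → score 0.
A: beats C; loses to B and D → score 1.
D: beats C and A; loses to B → score 2.
B has the best pairwise record.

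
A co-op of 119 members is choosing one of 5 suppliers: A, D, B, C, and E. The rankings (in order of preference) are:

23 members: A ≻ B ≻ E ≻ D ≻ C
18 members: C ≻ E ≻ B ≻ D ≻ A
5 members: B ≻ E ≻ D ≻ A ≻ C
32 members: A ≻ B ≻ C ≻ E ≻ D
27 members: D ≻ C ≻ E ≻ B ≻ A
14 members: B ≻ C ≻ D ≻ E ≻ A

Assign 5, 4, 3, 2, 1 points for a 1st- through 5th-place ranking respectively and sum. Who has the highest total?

B

A: 23·5 + 18·1 + 5·2 + 32·5 + 27·1 + 14·1 = 344
D: 23·2 + 18·2 + 5·3 + 32·1 + 27·5 + 14·3 = 306
B: 23·4 + 18·3 + 5·5 + 32·4 + 27·2 + 14·5 = 423
C: 23·1 + 18·5 + 5·1 + 32·3 + 27·4 + 14·4 = 378
E: 23·3 + 18·4 + 5·4 + 32·2 + 27·3 + 14·2 = 334
B has the highest Borda score (423).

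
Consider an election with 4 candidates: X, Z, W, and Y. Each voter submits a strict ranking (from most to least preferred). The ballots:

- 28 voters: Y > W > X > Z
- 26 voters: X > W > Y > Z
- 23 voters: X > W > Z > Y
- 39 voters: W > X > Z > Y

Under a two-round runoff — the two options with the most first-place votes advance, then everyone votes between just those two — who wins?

Round 1 first-place votes: X 49, Z 0, W 39, Y 28.
X and W advance.
Runoff: X is preferred to W by 49 voters; W by 67.
W wins the runoff.

W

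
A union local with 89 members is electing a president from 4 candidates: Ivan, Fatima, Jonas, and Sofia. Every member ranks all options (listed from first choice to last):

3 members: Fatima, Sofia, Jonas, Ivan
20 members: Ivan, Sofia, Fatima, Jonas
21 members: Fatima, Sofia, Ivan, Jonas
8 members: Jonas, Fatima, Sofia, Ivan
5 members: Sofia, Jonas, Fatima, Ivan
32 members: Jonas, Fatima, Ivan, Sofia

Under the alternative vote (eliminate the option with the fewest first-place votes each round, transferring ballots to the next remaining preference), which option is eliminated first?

Round 1: Ivan 20, Fatima 24, Jonas 40, Sofia 5. Eliminate Sofia.

Sofia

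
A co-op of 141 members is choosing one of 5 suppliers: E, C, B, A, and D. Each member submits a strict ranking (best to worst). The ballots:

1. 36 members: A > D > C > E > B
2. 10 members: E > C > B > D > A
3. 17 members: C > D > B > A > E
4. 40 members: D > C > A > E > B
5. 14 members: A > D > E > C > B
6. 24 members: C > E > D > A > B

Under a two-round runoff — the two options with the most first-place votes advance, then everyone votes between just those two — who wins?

Round 1 first-place votes: E 10, C 41, B 0, A 50, D 40.
A and C advance.
Runoff: A is preferred to C by 50 voters; C by 91.
C wins the runoff.

C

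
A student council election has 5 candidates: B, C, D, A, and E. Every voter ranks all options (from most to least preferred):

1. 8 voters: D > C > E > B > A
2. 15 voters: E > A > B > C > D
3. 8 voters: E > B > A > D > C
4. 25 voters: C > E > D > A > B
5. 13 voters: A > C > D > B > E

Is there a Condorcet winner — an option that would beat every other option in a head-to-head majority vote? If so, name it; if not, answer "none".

Checking pairwise contests:
C beats B 46–23.
A beats C 36–33.
C beats D 53–16.
E beats A 56–13.
C beats E 46–23.
Every option loses at least one head-to-head, so there is no Condorcet winner.

none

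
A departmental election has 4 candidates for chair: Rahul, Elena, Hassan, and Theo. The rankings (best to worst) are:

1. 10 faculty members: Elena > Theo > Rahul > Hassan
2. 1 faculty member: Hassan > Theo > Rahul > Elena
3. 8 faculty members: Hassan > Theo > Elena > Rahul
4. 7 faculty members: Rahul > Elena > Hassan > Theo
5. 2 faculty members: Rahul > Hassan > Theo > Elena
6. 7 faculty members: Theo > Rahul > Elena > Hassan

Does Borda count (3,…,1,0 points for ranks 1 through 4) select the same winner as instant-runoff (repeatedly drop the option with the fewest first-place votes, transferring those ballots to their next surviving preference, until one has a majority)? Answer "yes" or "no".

Borda — scores: Rahul 52, Elena 59, Hassan 38, Theo 61. Winner: Theo.
Instant-runoff — R1 Rahul 9, Elena 10, Hassan 9, Theo 7 (Theo out); R2 Rahul 16, Elena 10, Hassan 9 (Hassan out); R3 Rahul 17, Elena 18 (Elena winner). Winner: Elena.
The two methods disagree.

no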